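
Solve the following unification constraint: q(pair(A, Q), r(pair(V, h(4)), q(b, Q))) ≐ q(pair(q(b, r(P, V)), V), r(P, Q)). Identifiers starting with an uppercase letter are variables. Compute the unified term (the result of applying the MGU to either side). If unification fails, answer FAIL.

FAIL

Decompose q/2: pair(A, Q) ≐ pair(q(b, r(P, V)), V),  r(pair(V, h(4)), q(b, Q)) ≐ r(P, Q).
Decompose pair/2: A ≐ q(b, r(P, V)),  Q ≐ V.
Bind A := q(b, r(P, V)); no other remaining equation mentions A.
Bind Q := V; substituting into the remaining equation gives: r(pair(V, h(4)), q(b, V)) ≐ r(P, V).
Decompose r/2: pair(V, h(4)) ≐ P,  q(b, V) ≐ V.
Bind P := pair(V, h(4)); no other remaining equation mentions P. Substituting into the earlier binding gives A := q(b, r(pair(V, h(4)), V)).
Occurs check fails: V occurs in q(b, V); the equation V ≐ q(b, V) has no finite solution.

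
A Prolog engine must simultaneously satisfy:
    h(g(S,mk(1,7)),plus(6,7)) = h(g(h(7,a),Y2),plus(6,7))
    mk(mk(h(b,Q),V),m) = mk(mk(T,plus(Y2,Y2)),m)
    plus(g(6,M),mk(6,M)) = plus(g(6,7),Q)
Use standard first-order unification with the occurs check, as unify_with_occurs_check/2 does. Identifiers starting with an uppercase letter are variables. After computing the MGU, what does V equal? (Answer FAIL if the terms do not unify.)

Decompose h/2: g(S,mk(1,7)) = g(h(7,a),Y2),  plus(6,7) = plus(6,7).
Decompose g/2: S = h(7,a),  mk(1,7) = Y2.
Bind S := h(7,a); no other remaining equation mentions S.
Bind Y2 := mk(1,7); substituting into the one remaining equation that mentions Y2 gives: mk(mk(h(b,Q),V),m) = mk(mk(T,plus(mk(1,7),mk(1,7))),m).
Delete trivial equation plus(6,7) = plus(6,7).
Decompose mk/2: mk(h(b,Q),V) = mk(T,plus(mk(1,7),mk(1,7))),  m = m.
Decompose mk/2: h(b,Q) = T,  V = plus(mk(1,7),mk(1,7)).
Bind T := h(b,Q); no other remaining equation mentions T.
Bind V := plus(mk(1,7),mk(1,7)); no other remaining equation mentions V.
Delete trivial equation m = m.
Decompose plus/2: g(6,M) = g(6,7),  mk(6,M) = Q.
Decompose g/2: 6 = 6,  M = 7.
Delete trivial equation 6 = 6.
Bind M := 7; substituting into the remaining equation gives: mk(6,7) = Q.
Bind Q := mk(6,7). Substituting into the earlier binding gives T := h(b,mk(6,7)).
MGU = { S = h(7,a), Y2 = mk(1,7), T = h(b,mk(6,7)), V = plus(mk(1,7),mk(1,7)), M = 7, Q = mk(6,7) }, so V = plus(mk(1,7),mk(1,7)).

plus(mk(1,7),mk(1,7))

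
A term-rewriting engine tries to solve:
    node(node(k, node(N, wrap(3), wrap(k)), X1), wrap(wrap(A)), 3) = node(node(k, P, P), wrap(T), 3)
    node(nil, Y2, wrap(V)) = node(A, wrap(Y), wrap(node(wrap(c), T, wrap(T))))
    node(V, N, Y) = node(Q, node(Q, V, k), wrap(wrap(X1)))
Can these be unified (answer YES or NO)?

Decompose node/3: node(k, node(N, wrap(3), wrap(k)), X1) = node(k, P, P),  wrap(wrap(A)) = wrap(T),  3 = 3.
Decompose node/3: k = k,  node(N, wrap(3), wrap(k)) = P,  X1 = P.
Delete trivial equation k = k.
Bind P := node(N, wrap(3), wrap(k)); substituting into the one remaining equation that mentions P gives: X1 = node(N, wrap(3), wrap(k)).
Bind X1 := node(N, wrap(3), wrap(k)); substituting into the one remaining equation that mentions X1 gives: node(V, N, Y) = node(Q, node(Q, V, k), wrap(wrap(node(N, wrap(3), wrap(k))))).
Decompose wrap/1: wrap(A) = T.
Bind T := wrap(A); substituting into the one remaining equation that mentions T gives: node(nil, Y2, wrap(V)) = node(A, wrap(Y), wrap(node(wrap(c), wrap(A), wrap(wrap(A))))).
Delete trivial equation 3 = 3.
Decompose node/3: nil = A,  Y2 = wrap(Y),  wrap(V) = wrap(node(wrap(c), wrap(A), wrap(wrap(A)))).
Bind A := nil; substituting into the one remaining equation that mentions A gives: wrap(V) = wrap(node(wrap(c), wrap(nil), wrap(wrap(nil)))). Substituting into the earlier binding gives T := wrap(nil).
Bind Y2 := wrap(Y); no other remaining equation mentions Y2.
Decompose wrap/1: V = node(wrap(c), wrap(nil), wrap(wrap(nil))).
Bind V := node(wrap(c), wrap(nil), wrap(wrap(nil))); substituting into the remaining equation gives: node(node(wrap(c), wrap(nil), wrap(wrap(nil))), N, Y) = node(Q, node(Q, node(wrap(c), wrap(nil), wrap(wrap(nil))), k), wrap(wrap(node(N, wrap(3), wrap(k))))).
Decompose node/3: node(wrap(c), wrap(nil), wrap(wrap(nil))) = Q,  N = node(Q, node(wrap(c), wrap(nil), wrap(wrap(nil))), k),  Y = wrap(wrap(node(N, wrap(3), wrap(k)))).
Bind Q := node(wrap(c), wrap(nil), wrap(wrap(nil))); substituting into the one remaining equation that mentions Q gives: N = node(node(wrap(c), wrap(nil), wrap(wrap(nil))), node(wrap(c), wrap(nil), wrap(wrap(nil))), k).
Bind N := node(node(wrap(c), wrap(nil), wrap(wrap(nil))), node(wrap(c), wrap(nil), wrap(wrap(nil))), k); substituting into the remaining equation gives: Y = wrap(wrap(node(node(node(wrap(c), wrap(nil), wrap(wrap(nil))), node(wrap(c), wrap(nil), wrap(wrap(nil))), k), wrap(3), wrap(k)))). Substituting into the earlier bindings gives P := node(node(node(wrap(c), wrap(nil), wrap(wrap(nil))), node(wrap(c), wrap(nil), wrap(wrap(nil))), k), wrap(3), wrap(k)), X1 := node(node(node(wrap(c), wrap(nil), wrap(wrap(nil))), node(wrap(c), wrap(nil), wrap(wrap(nil))), k), wrap(3), wrap(k)).
Bind Y := wrap(wrap(node(node(node(wrap(c), wrap(nil), wrap(wrap(nil))), node(wrap(c), wrap(nil), wrap(wrap(nil))), k), wrap(3), wrap(k)))). Substituting into the earlier binding gives Y2 := wrap(wrap(wrap(node(node(node(wrap(c), wrap(nil), wrap(wrap(nil))), node(wrap(c), wrap(nil), wrap(wrap(nil))), k), wrap(3), wrap(k))))).
No equations remain and no clash or occurs-check failure arose, so a unifier exists.

YES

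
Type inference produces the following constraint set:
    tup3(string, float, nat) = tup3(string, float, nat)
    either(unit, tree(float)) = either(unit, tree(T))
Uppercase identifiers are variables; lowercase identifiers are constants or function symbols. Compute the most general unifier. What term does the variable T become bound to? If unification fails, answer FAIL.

Delete trivial equation tup3(string, float, nat) = tup3(string, float, nat).
Decompose either/2: unit = unit,  tree(float) = tree(T).
Delete trivial equation unit = unit.
Decompose tree/1: float = T.
Bind T := float.
MGU = { T ↦ float }, so T ↦ float.

float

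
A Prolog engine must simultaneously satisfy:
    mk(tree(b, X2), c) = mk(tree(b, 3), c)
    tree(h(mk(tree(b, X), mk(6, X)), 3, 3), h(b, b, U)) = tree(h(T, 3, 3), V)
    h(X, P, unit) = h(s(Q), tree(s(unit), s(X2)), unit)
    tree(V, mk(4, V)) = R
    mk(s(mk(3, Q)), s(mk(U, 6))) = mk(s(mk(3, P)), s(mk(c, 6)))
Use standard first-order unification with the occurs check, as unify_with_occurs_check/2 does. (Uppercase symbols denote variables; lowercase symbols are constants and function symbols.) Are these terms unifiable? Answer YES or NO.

Decompose mk/2: tree(b, X2) = tree(b, 3),  c = c.
Decompose tree/2: b = b,  X2 = 3.
Delete trivial equation b = b.
Bind X2 := 3; substituting into the one remaining equation that mentions X2 gives: h(X, P, unit) = h(s(Q), tree(s(unit), s(3)), unit).
Delete trivial equation c = c.
Decompose tree/2: h(mk(tree(b, X), mk(6, X)), 3, 3) = h(T, 3, 3),  h(b, b, U) = V.
Decompose h/3: mk(tree(b, X), mk(6, X)) = T,  3 = 3,  3 = 3.
Bind T := mk(tree(b, X), mk(6, X)); no other remaining equation mentions T.
Delete trivial equation 3 = 3.
Delete trivial equation 3 = 3.
Bind V := h(b, b, U); substituting into the one remaining equation that mentions V gives: tree(h(b, b, U), mk(4, h(b, b, U))) = R.
Decompose h/3: X = s(Q),  P = tree(s(unit), s(3)),  unit = unit.
Bind X := s(Q); no other remaining equation mentions X. Substituting into the earlier binding gives T := mk(tree(b, s(Q)), mk(6, s(Q))).
Bind P := tree(s(unit), s(3)); substituting into the one remaining equation that mentions P gives: mk(s(mk(3, Q)), s(mk(U, 6))) = mk(s(mk(3, tree(s(unit), s(3)))), s(mk(c, 6))).
Delete trivial equation unit = unit.
Bind R := tree(h(b, b, U), mk(4, h(b, b, U))); no other remaining equation mentions R.
Decompose mk/2: s(mk(3, Q)) = s(mk(3, tree(s(unit), s(3)))),  s(mk(U, 6)) = s(mk(c, 6)).
Decompose s/1: mk(3, Q) = mk(3, tree(s(unit), s(3))).
Decompose mk/2: 3 = 3,  Q = tree(s(unit), s(3)).
Delete trivial equation 3 = 3.
Bind Q := tree(s(unit), s(3)); no other remaining equation mentions Q. Substituting into the earlier bindings gives T := mk(tree(b, s(tree(s(unit), s(3)))), mk(6, s(tree(s(unit), s(3))))), X := s(tree(s(unit), s(3))).
Decompose s/1: mk(U, 6) = mk(c, 6).
Decompose mk/2: U = c,  6 = 6.
Bind U := c; no other remaining equation mentions U. Substituting into the earlier bindings gives V := h(b, b, c), R := tree(h(b, b, c), mk(4, h(b, b, c))).
Delete trivial equation 6 = 6.
No equations remain and no clash or occurs-check failure arose, so a unifier exists.

YES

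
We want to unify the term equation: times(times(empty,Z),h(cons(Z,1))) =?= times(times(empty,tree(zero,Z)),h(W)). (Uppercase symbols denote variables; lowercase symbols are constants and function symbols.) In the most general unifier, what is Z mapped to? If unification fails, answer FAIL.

FAIL

Decompose times/2: times(empty,Z) =?= times(empty,tree(zero,Z)),  h(cons(Z,1)) =?= h(W).
Decompose times/2: empty =?= empty,  Z =?= tree(zero,Z).
Delete trivial equation empty =?= empty.
Occurs check fails: Z occurs in tree(zero,Z); the equation Z =?= tree(zero,Z) has no finite solution.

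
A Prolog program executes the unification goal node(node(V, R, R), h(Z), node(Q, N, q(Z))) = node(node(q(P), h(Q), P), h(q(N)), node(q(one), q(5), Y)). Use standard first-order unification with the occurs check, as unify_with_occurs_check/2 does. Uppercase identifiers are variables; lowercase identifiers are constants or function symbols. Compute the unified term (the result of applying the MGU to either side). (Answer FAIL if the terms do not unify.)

Decompose node/3: node(V, R, R) = node(q(P), h(Q), P),  h(Z) = h(q(N)),  node(Q, N, q(Z)) = node(q(one), q(5), Y).
Decompose node/3: V = q(P),  R = h(Q),  R = P.
Bind V := q(P); no other remaining equation mentions V.
Bind R := h(Q); substituting into the one remaining equation that mentions R gives: h(Q) = P.
Bind P := h(Q); no other remaining equation mentions P. Substituting into the earlier binding gives V := q(h(Q)).
Decompose h/1: Z = q(N).
Bind Z := q(N); substituting into the remaining equation gives: node(Q, N, q(q(N))) = node(q(one), q(5), Y).
Decompose node/3: Q = q(one),  N = q(5),  q(q(N)) = Y.
Bind Q := q(one); no other remaining equation mentions Q. Substituting into the earlier bindings gives V := q(h(q(one))), R := h(q(one)), P := h(q(one)).
Bind N := q(5); substituting into the remaining equation gives: q(q(q(5))) = Y. Substituting into the earlier binding gives Z := q(q(5)).
Bind Y := q(q(q(5))).
Applying the MGU to either side gives node(node(q(h(q(one))), h(q(one)), h(q(one))), h(q(q(5))), node(q(one), q(5), q(q(q(5))))).

node(node(q(h(q(one))), h(q(one)), h(q(one))), h(q(q(5))), node(q(one), q(5), q(q(q(5)))))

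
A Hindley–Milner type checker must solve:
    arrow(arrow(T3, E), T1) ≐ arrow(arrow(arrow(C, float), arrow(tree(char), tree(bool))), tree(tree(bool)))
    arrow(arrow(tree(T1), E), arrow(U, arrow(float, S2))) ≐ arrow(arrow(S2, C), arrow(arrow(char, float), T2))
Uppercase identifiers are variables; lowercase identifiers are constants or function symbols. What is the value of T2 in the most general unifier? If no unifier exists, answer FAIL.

Decompose arrow/2: arrow(T3, E) ≐ arrow(arrow(C, float), arrow(tree(char), tree(bool))),  T1 ≐ tree(tree(bool)).
Decompose arrow/2: T3 ≐ arrow(C, float),  E ≐ arrow(tree(char), tree(bool)).
Bind T3 := arrow(C, float); no other remaining equation mentions T3.
Bind E := arrow(tree(char), tree(bool)); substituting into the one remaining equation that mentions E gives: arrow(arrow(tree(T1), arrow(tree(char), tree(bool))), arrow(U, arrow(float, S2))) ≐ arrow(arrow(S2, C), arrow(arrow(char, float), T2)).
Bind T1 := tree(tree(bool)); substituting into the remaining equation gives: arrow(arrow(tree(tree(tree(bool))), arrow(tree(char), tree(bool))), arrow(U, arrow(float, S2))) ≐ arrow(arrow(S2, C), arrow(arrow(char, float), T2)).
Decompose arrow/2: arrow(tree(tree(tree(bool))), arrow(tree(char), tree(bool))) ≐ arrow(S2, C),  arrow(U, arrow(float, S2)) ≐ arrow(arrow(char, float), T2).
Decompose arrow/2: tree(tree(tree(bool))) ≐ S2,  arrow(tree(char), tree(bool)) ≐ C.
Bind S2 := tree(tree(tree(bool))); substituting into the one remaining equation that mentions S2 gives: arrow(U, arrow(float, tree(tree(tree(bool))))) ≐ arrow(arrow(char, float), T2).
Bind C := arrow(tree(char), tree(bool)); no other remaining equation mentions C. Substituting into the earlier binding gives T3 := arrow(arrow(tree(char), tree(bool)), float).
Decompose arrow/2: U ≐ arrow(char, float),  arrow(float, tree(tree(tree(bool)))) ≐ T2.
Bind U := arrow(char, float); no other remaining equation mentions U.
Bind T2 := arrow(float, tree(tree(tree(bool)))).
MGU = { T3 := arrow(arrow(tree(char), tree(bool)), float), E := arrow(tree(char), tree(bool)), T1 := tree(tree(bool)), S2 := tree(tree(tree(bool))), C := arrow(tree(char), tree(bool)), U := arrow(char, float), T2 := arrow(float, tree(tree(tree(bool)))) }, so T2 := arrow(float, tree(tree(tree(bool)))).

arrow(float, tree(tree(tree(bool))))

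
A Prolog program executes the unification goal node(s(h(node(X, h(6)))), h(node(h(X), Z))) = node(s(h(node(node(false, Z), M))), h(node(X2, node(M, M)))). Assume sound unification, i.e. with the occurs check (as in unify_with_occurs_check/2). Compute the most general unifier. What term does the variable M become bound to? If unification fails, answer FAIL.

Decompose node/2: s(h(node(X, h(6)))) = s(h(node(node(false, Z), M))),  h(node(h(X), Z)) = h(node(X2, node(M, M))).
Decompose s/1: h(node(X, h(6))) = h(node(node(false, Z), M)).
Decompose h/1: node(X, h(6)) = node(node(false, Z), M).
Decompose node/2: X = node(false, Z),  h(6) = M.
Bind X := node(false, Z); substituting into the one remaining equation that mentions X gives: h(node(h(node(false, Z)), Z)) = h(node(X2, node(M, M))).
Bind M := h(6); substituting into the remaining equation gives: h(node(h(node(false, Z)), Z)) = h(node(X2, node(h(6), h(6)))).
Decompose h/1: node(h(node(false, Z)), Z) = node(X2, node(h(6), h(6))).
Decompose node/2: h(node(false, Z)) = X2,  Z = node(h(6), h(6)).
Bind X2 := h(node(false, Z)); no other remaining equation mentions X2.
Bind Z := node(h(6), h(6)). Substituting into the earlier bindings gives X := node(false, node(h(6), h(6))), X2 := h(node(false, node(h(6), h(6)))).
MGU = { X = node(false, node(h(6), h(6))), M = h(6), X2 = h(node(false, node(h(6), h(6)))), Z = node(h(6), h(6)) }, so M = h(6).

h(6)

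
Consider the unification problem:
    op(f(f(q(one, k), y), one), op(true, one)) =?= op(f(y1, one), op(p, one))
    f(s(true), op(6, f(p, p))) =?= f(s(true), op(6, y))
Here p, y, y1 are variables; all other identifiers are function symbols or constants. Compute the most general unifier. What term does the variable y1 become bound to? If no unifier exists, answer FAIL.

Decompose op/2: f(f(q(one, k), y), one) =?= f(y1, one),  op(true, one) =?= op(p, one).
Decompose f/2: f(q(one, k), y) =?= y1,  one =?= one.
Bind y1 := f(q(one, k), y); no other remaining equation mentions y1.
Delete trivial equation one =?= one.
Decompose op/2: true =?= p,  one =?= one.
Bind p := true; substituting into the one remaining equation that mentions p gives: f(s(true), op(6, f(true, true))) =?= f(s(true), op(6, y)).
Delete trivial equation one =?= one.
Decompose f/2: s(true) =?= s(true),  op(6, f(true, true)) =?= op(6, y).
Delete trivial equation s(true) =?= s(true).
Decompose op/2: 6 =?= 6,  f(true, true) =?= y.
Delete trivial equation 6 =?= 6.
Bind y := f(true, true). Substituting into the earlier binding gives y1 := f(q(one, k), f(true, true)).
MGU = { y1 := f(q(one, k), f(true, true)), p := true, y := f(true, true) }, so y1 := f(q(one, k), f(true, true)).

f(q(one, k), f(true, true))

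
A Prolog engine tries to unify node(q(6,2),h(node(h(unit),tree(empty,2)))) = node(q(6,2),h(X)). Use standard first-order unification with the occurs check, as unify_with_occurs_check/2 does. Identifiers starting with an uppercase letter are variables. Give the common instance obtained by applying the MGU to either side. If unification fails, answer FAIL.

Decompose node/2: q(6,2) = q(6,2),  h(node(h(unit),tree(empty,2))) = h(X).
Delete trivial equation q(6,2) = q(6,2).
Decompose h/1: node(h(unit),tree(empty,2)) = X.
Bind X := node(h(unit),tree(empty,2)).
Applying the MGU to either side gives node(q(6,2),h(node(h(unit),tree(empty,2)))).

node(q(6,2),h(node(h(unit),tree(empty,2))))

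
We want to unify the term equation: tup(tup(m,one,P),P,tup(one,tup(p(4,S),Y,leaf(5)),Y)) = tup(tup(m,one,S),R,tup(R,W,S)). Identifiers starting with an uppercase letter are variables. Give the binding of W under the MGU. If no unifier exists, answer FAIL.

Decompose tup/3: tup(m,one,P) = tup(m,one,S),  P = R,  tup(one,tup(p(4,S),Y,leaf(5)),Y) = tup(R,W,S).
Decompose tup/3: m = m,  one = one,  P = S.
Delete trivial equation m = m.
Delete trivial equation one = one.
Bind P := S; substituting into the one remaining equation that mentions P gives: S = R.
Bind S := R; substituting into the remaining equation gives: tup(one,tup(p(4,R),Y,leaf(5)),Y) = tup(R,W,R). Substituting into the earlier binding gives P := R.
Decompose tup/3: one = R,  tup(p(4,R),Y,leaf(5)) = W,  Y = R.
Bind R := one; substituting into the remaining equations gives: tup(p(4,one),Y,leaf(5)) = W,  Y = one. Substituting into the earlier bindings gives P := one, S := one.
Bind W := tup(p(4,one),Y,leaf(5)); no other remaining equation mentions W.
Bind Y := one. Substituting into the earlier binding gives W := tup(p(4,one),one,leaf(5)).
MGU = { P ↦ one, S ↦ one, R ↦ one, W ↦ tup(p(4,one),one,leaf(5)), Y ↦ one }, so W ↦ tup(p(4,one),one,leaf(5)).

tup(p(4,one),one,leaf(5))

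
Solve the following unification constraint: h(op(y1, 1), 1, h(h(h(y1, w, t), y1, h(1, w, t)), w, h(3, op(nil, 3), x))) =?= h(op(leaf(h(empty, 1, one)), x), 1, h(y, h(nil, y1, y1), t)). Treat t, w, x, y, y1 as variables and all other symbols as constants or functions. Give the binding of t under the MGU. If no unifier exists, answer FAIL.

Decompose h/3: op(y1, 1) =?= op(leaf(h(empty, 1, one)), x),  1 =?= 1,  h(h(h(y1, w, t), y1, h(1, w, t)), w, h(3, op(nil, 3), x)) =?= h(y, h(nil, y1, y1), t).
Decompose op/2: y1 =?= leaf(h(empty, 1, one)),  1 =?= x.
Bind y1 := leaf(h(empty, 1, one)); substituting into the one remaining equation that mentions y1 gives: h(h(h(leaf(h(empty, 1, one)), w, t), leaf(h(empty, 1, one)), h(1, w, t)), w, h(3, op(nil, 3), x)) =?= h(y, h(nil, leaf(h(empty, 1, one)), leaf(h(empty, 1, one))), t).
Bind x := 1; substituting into the one remaining equation that mentions x gives: h(h(h(leaf(h(empty, 1, one)), w, t), leaf(h(empty, 1, one)), h(1, w, t)), w, h(3, op(nil, 3), 1)) =?= h(y, h(nil, leaf(h(empty, 1, one)), leaf(h(empty, 1, one))), t).
Delete trivial equation 1 =?= 1.
Decompose h/3: h(h(leaf(h(empty, 1, one)), w, t), leaf(h(empty, 1, one)), h(1, w, t)) =?= y,  w =?= h(nil, leaf(h(empty, 1, one)), leaf(h(empty, 1, one))),  h(3, op(nil, 3), 1) =?= t.
Bind y := h(h(leaf(h(empty, 1, one)), w, t), leaf(h(empty, 1, one)), h(1, w, t)); no other remaining equation mentions y.
Bind w := h(nil, leaf(h(empty, 1, one)), leaf(h(empty, 1, one))); no other remaining equation mentions w. Substituting into the earlier binding gives y := h(h(leaf(h(empty, 1, one)), h(nil, leaf(h(empty, 1, one)), leaf(h(empty, 1, one))), t), leaf(h(empty, 1, one)), h(1, h(nil, leaf(h(empty, 1, one)), leaf(h(empty, 1, one))), t)).
Bind t := h(3, op(nil, 3), 1). Substituting into the earlier binding gives y := h(h(leaf(h(empty, 1, one)), h(nil, leaf(h(empty, 1, one)), leaf(h(empty, 1, one))), h(3, op(nil, 3), 1)), leaf(h(empty, 1, one)), h(1, h(nil, leaf(h(empty, 1, one)), leaf(h(empty, 1, one))), h(3, op(nil, 3), 1))).
MGU = { y1 := leaf(h(empty, 1, one)), x := 1, y := h(h(leaf(h(empty, 1, one)), h(nil, leaf(h(empty, 1, one)), leaf(h(empty, 1, one))), h(3, op(nil, 3), 1)), leaf(h(empty, 1, one)), h(1, h(nil, leaf(h(empty, 1, one)), leaf(h(empty, 1, one))), h(3, op(nil, 3), 1))), w := h(nil, leaf(h(empty, 1, one)), leaf(h(empty, 1, one))), t := h(3, op(nil, 3), 1) }, so t := h(3, op(nil, 3), 1).

h(3, op(nil, 3), 1)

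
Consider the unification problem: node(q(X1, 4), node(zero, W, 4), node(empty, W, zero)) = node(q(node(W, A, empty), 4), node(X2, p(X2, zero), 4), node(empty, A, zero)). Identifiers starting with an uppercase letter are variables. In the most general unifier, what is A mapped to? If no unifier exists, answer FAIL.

p(zero, zero)

Decompose node/3: q(X1, 4) = q(node(W, A, empty), 4),  node(zero, W, 4) = node(X2, p(X2, zero), 4),  node(empty, W, zero) = node(empty, A, zero).
Decompose q/2: X1 = node(W, A, empty),  4 = 4.
Bind X1 := node(W, A, empty); no other remaining equation mentions X1.
Delete trivial equation 4 = 4.
Decompose node/3: zero = X2,  W = p(X2, zero),  4 = 4.
Bind X2 := zero; substituting into the one remaining equation that mentions X2 gives: W = p(zero, zero).
Bind W := p(zero, zero); substituting into the one remaining equation that mentions W gives: node(empty, p(zero, zero), zero) = node(empty, A, zero). Substituting into the earlier binding gives X1 := node(p(zero, zero), A, empty).
Delete trivial equation 4 = 4.
Decompose node/3: empty = empty,  p(zero, zero) = A,  zero = zero.
Delete trivial equation empty = empty.
Bind A := p(zero, zero); no other remaining equation mentions A. Substituting into the earlier binding gives X1 := node(p(zero, zero), p(zero, zero), empty).
Delete trivial equation zero = zero.
MGU = { X1 -> node(p(zero, zero), p(zero, zero), empty), X2 -> zero, W -> p(zero, zero), A -> p(zero, zero) }, so A -> p(zero, zero).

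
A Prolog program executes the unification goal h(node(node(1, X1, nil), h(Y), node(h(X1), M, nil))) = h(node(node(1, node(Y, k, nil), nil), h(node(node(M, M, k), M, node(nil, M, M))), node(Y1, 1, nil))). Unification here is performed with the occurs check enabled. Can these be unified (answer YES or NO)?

Decompose h/1: node(node(1, X1, nil), h(Y), node(h(X1), M, nil)) = node(node(1, node(Y, k, nil), nil), h(node(node(M, M, k), M, node(nil, M, M))), node(Y1, 1, nil)).
Decompose node/3: node(1, X1, nil) = node(1, node(Y, k, nil), nil),  h(Y) = h(node(node(M, M, k), M, node(nil, M, M))),  node(h(X1), M, nil) = node(Y1, 1, nil).
Decompose node/3: 1 = 1,  X1 = node(Y, k, nil),  nil = nil.
Delete trivial equation 1 = 1.
Bind X1 := node(Y, k, nil); substituting into the one remaining equation that mentions X1 gives: node(h(node(Y, k, nil)), M, nil) = node(Y1, 1, nil).
Delete trivial equation nil = nil.
Decompose h/1: Y = node(node(M, M, k), M, node(nil, M, M)).
Bind Y := node(node(M, M, k), M, node(nil, M, M)); substituting into the remaining equation gives: node(h(node(node(node(M, M, k), M, node(nil, M, M)), k, nil)), M, nil) = node(Y1, 1, nil). Substituting into the earlier binding gives X1 := node(node(node(M, M, k), M, node(nil, M, M)), k, nil).
Decompose node/3: h(node(node(node(M, M, k), M, node(nil, M, M)), k, nil)) = Y1,  M = 1,  nil = nil.
Bind Y1 := h(node(node(node(M, M, k), M, node(nil, M, M)), k, nil)); no other remaining equation mentions Y1.
Bind M := 1; no other remaining equation mentions M. Substituting into the earlier bindings gives X1 := node(node(node(1, 1, k), 1, node(nil, 1, 1)), k, nil), Y := node(node(1, 1, k), 1, node(nil, 1, 1)), Y1 := h(node(node(node(1, 1, k), 1, node(nil, 1, 1)), k, nil)).
Delete trivial equation nil = nil.
No equations remain and no clash or occurs-check failure arose, so a unifier exists.

YES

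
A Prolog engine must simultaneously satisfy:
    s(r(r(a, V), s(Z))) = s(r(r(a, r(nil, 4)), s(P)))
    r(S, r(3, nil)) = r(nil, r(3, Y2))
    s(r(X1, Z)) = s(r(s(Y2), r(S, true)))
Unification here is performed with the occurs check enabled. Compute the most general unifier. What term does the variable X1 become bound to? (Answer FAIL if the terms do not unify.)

Decompose s/1: r(r(a, V), s(Z)) = r(r(a, r(nil, 4)), s(P)).
Decompose r/2: r(a, V) = r(a, r(nil, 4)),  s(Z) = s(P).
Decompose r/2: a = a,  V = r(nil, 4).
Delete trivial equation a = a.
Bind V := r(nil, 4); no other remaining equation mentions V.
Decompose s/1: Z = P.
Bind Z := P; substituting into the one remaining equation that mentions Z gives: s(r(X1, P)) = s(r(s(Y2), r(S, true))).
Decompose r/2: S = nil,  r(3, nil) = r(3, Y2).
Bind S := nil; substituting into the one remaining equation that mentions S gives: s(r(X1, P)) = s(r(s(Y2), r(nil, true))).
Decompose r/2: 3 = 3,  nil = Y2.
Delete trivial equation 3 = 3.
Bind Y2 := nil; substituting into the remaining equation gives: s(r(X1, P)) = s(r(s(nil), r(nil, true))).
Decompose s/1: r(X1, P) = r(s(nil), r(nil, true)).
Decompose r/2: X1 = s(nil),  P = r(nil, true).
Bind X1 := s(nil); no other remaining equation mentions X1.
Bind P := r(nil, true). Substituting into the earlier binding gives Z := r(nil, true).
MGU = { V ↦ r(nil, 4), Z ↦ r(nil, true), S ↦ nil, Y2 ↦ nil, X1 ↦ s(nil), P ↦ r(nil, true) }, so X1 ↦ s(nil).

s(nil)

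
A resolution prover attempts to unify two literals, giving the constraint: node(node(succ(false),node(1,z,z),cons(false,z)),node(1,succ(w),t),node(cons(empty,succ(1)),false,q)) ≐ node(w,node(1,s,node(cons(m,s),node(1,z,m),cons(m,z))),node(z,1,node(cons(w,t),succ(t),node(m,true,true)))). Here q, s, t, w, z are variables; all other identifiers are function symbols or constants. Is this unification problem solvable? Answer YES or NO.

Decompose node/3: node(succ(false),node(1,z,z),cons(false,z)) ≐ w,  node(1,succ(w),t) ≐ node(1,s,node(cons(m,s),node(1,z,m),cons(m,z))),  node(cons(empty,succ(1)),false,q) ≐ node(z,1,node(cons(w,t),succ(t),node(m,true,true))).
Bind w := node(succ(false),node(1,z,z),cons(false,z)); substituting into the remaining equations gives: node(1,succ(node(succ(false),node(1,z,z),cons(false,z))),t) ≐ node(1,s,node(cons(m,s),node(1,z,m),cons(m,z))),  node(cons(empty,succ(1)),false,q) ≐ node(z,1,node(cons(node(succ(false),node(1,z,z),cons(false,z)),t),succ(t),node(m,true,true))).
Decompose node/3: 1 ≐ 1,  succ(node(succ(false),node(1,z,z),cons(false,z))) ≐ s,  t ≐ node(cons(m,s),node(1,z,m),cons(m,z)).
Delete trivial equation 1 ≐ 1.
Bind s := succ(node(succ(false),node(1,z,z),cons(false,z))); substituting into the one remaining equation that mentions s gives: t ≐ node(cons(m,succ(node(succ(false),node(1,z,z),cons(false,z)))),node(1,z,m),cons(m,z)).
Bind t := node(cons(m,succ(node(succ(false),node(1,z,z),cons(false,z)))),node(1,z,m),cons(m,z)); substituting into the remaining equation gives: node(cons(empty,succ(1)),false,q) ≐ node(z,1,node(cons(node(succ(false),node(1,z,z),cons(false,z)),node(cons(m,succ(node(succ(false),node(1,z,z),cons(false,z)))),node(1,z,m),cons(m,z))),succ(node(cons(m,succ(node(succ(false),node(1,z,z),cons(false,z)))),node(1,z,m),cons(m,z))),node(m,true,true))).
Decompose node/3: cons(empty,succ(1)) ≐ z,  false ≐ 1,  q ≐ node(cons(node(succ(false),node(1,z,z),cons(false,z)),node(cons(m,succ(node(succ(false),node(1,z,z),cons(false,z)))),node(1,z,m),cons(m,z))),succ(node(cons(m,succ(node(succ(false),node(1,z,z),cons(false,z)))),node(1,z,m),cons(m,z))),node(m,true,true)).
Bind z := cons(empty,succ(1)); substituting into the one remaining equation that mentions z gives: q ≐ node(cons(node(succ(false),node(1,cons(empty,succ(1)),cons(empty,succ(1))),cons(false,cons(empty,succ(1)))),node(cons(m,succ(node(succ(false),node(1,cons(empty,succ(1)),cons(empty,succ(1))),cons(false,cons(empty,succ(1)))))),node(1,cons(empty,succ(1)),m),cons(m,cons(empty,succ(1))))),succ(node(cons(m,succ(node(succ(false),node(1,cons(empty,succ(1)),cons(empty,succ(1))),cons(false,cons(empty,succ(1)))))),node(1,cons(empty,succ(1)),m),cons(m,cons(empty,succ(1))))),node(m,true,true)). Substituting into the earlier bindings gives w := node(succ(false),node(1,cons(empty,succ(1)),cons(empty,succ(1))),cons(false,cons(empty,succ(1)))), s := succ(node(succ(false),node(1,cons(empty,succ(1)),cons(empty,succ(1))),cons(false,cons(empty,succ(1))))), t := node(cons(m,succ(node(succ(false),node(1,cons(empty,succ(1)),cons(empty,succ(1))),cons(false,cons(empty,succ(1)))))),node(1,cons(empty,succ(1)),m),cons(m,cons(empty,succ(1)))).
Clash: constants false and 1 differ; no unifier exists.

NO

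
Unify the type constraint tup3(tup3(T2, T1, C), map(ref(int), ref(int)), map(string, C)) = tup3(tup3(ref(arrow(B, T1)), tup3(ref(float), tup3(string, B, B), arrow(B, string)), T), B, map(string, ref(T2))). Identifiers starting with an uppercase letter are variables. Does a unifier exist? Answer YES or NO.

YES

Decompose tup3/3: tup3(T2, T1, C) = tup3(ref(arrow(B, T1)), tup3(ref(float), tup3(string, B, B), arrow(B, string)), T),  map(ref(int), ref(int)) = B,  map(string, C) = map(string, ref(T2)).
Decompose tup3/3: T2 = ref(arrow(B, T1)),  T1 = tup3(ref(float), tup3(string, B, B), arrow(B, string)),  C = T.
Bind T2 := ref(arrow(B, T1)); substituting into the one remaining equation that mentions T2 gives: map(string, C) = map(string, ref(ref(arrow(B, T1)))).
Bind T1 := tup3(ref(float), tup3(string, B, B), arrow(B, string)); substituting into the one remaining equation that mentions T1 gives: map(string, C) = map(string, ref(ref(arrow(B, tup3(ref(float), tup3(string, B, B), arrow(B, string)))))). Substituting into the earlier binding gives T2 := ref(arrow(B, tup3(ref(float), tup3(string, B, B), arrow(B, string)))).
Bind C := T; substituting into the one remaining equation that mentions C gives: map(string, T) = map(string, ref(ref(arrow(B, tup3(ref(float), tup3(string, B, B), arrow(B, string)))))).
Bind B := map(ref(int), ref(int)); substituting into the remaining equation gives: map(string, T) = map(string, ref(ref(arrow(map(ref(int), ref(int)), tup3(ref(float), tup3(string, map(ref(int), ref(int)), map(ref(int), ref(int))), arrow(map(ref(int), ref(int)), string)))))). Substituting into the earlier bindings gives T2 := ref(arrow(map(ref(int), ref(int)), tup3(ref(float), tup3(string, map(ref(int), ref(int)), map(ref(int), ref(int))), arrow(map(ref(int), ref(int)), string)))), T1 := tup3(ref(float), tup3(string, map(ref(int), ref(int)), map(ref(int), ref(int))), arrow(map(ref(int), ref(int)), string)).
Decompose map/2: string = string,  T = ref(ref(arrow(map(ref(int), ref(int)), tup3(ref(float), tup3(string, map(ref(int), ref(int)), map(ref(int), ref(int))), arrow(map(ref(int), ref(int)), string))))).
Delete trivial equation string = string.
Bind T := ref(ref(arrow(map(ref(int), ref(int)), tup3(ref(float), tup3(string, map(ref(int), ref(int)), map(ref(int), ref(int))), arrow(map(ref(int), ref(int)), string))))). Substituting into the earlier binding gives C := ref(ref(arrow(map(ref(int), ref(int)), tup3(ref(float), tup3(string, map(ref(int), ref(int)), map(ref(int), ref(int))), arrow(map(ref(int), ref(int)), string))))).
No equations remain and no clash or occurs-check failure arose, so a unifier exists.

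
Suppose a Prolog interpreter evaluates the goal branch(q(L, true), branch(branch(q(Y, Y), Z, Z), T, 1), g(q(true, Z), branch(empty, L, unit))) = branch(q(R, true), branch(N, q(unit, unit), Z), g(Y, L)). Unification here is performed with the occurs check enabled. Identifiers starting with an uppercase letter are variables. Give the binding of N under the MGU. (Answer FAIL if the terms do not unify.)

FAIL

Decompose branch/3: q(L, true) = q(R, true),  branch(branch(q(Y, Y), Z, Z), T, 1) = branch(N, q(unit, unit), Z),  g(q(true, Z), branch(empty, L, unit)) = g(Y, L).
Decompose q/2: L = R,  true = true.
Bind L := R; substituting into the one remaining equation that mentions L gives: g(q(true, Z), branch(empty, R, unit)) = g(Y, R).
Delete trivial equation true = true.
Decompose branch/3: branch(q(Y, Y), Z, Z) = N,  T = q(unit, unit),  1 = Z.
Bind N := branch(q(Y, Y), Z, Z); no other remaining equation mentions N.
Bind T := q(unit, unit); no other remaining equation mentions T.
Bind Z := 1; substituting into the remaining equation gives: g(q(true, 1), branch(empty, R, unit)) = g(Y, R). Substituting into the earlier binding gives N := branch(q(Y, Y), 1, 1).
Decompose g/2: q(true, 1) = Y,  branch(empty, R, unit) = R.
Bind Y := q(true, 1); no other remaining equation mentions Y. Substituting into the earlier binding gives N := branch(q(q(true, 1), q(true, 1)), 1, 1).
Occurs check fails: R occurs in branch(empty, R, unit); the equation R = branch(empty, R, unit) has no finite solution.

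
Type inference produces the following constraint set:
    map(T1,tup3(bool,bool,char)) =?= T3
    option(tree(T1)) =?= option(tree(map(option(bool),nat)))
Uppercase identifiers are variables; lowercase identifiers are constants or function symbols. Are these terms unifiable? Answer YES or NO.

Bind T3 := map(T1,tup3(bool,bool,char)); no other remaining equation mentions T3.
Decompose option/1: tree(T1) =?= tree(map(option(bool),nat)).
Decompose tree/1: T1 =?= map(option(bool),nat).
Bind T1 := map(option(bool),nat). Substituting into the earlier binding gives T3 := map(map(option(bool),nat),tup3(bool,bool,char)).
No equations remain and no clash or occurs-check failure arose, so a unifier exists.

YES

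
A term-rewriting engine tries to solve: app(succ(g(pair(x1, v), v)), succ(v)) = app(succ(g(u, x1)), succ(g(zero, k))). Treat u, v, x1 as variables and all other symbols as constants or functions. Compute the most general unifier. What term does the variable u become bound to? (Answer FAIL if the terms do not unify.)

pair(g(zero, k), g(zero, k))

Decompose app/2: succ(g(pair(x1, v), v)) = succ(g(u, x1)),  succ(v) = succ(g(zero, k)).
Decompose succ/1: g(pair(x1, v), v) = g(u, x1).
Decompose g/2: pair(x1, v) = u,  v = x1.
Bind u := pair(x1, v); no other remaining equation mentions u.
Bind v := x1; substituting into the remaining equation gives: succ(x1) = succ(g(zero, k)). Substituting into the earlier binding gives u := pair(x1, x1).
Decompose succ/1: x1 = g(zero, k).
Bind x1 := g(zero, k). Substituting into the earlier bindings gives u := pair(g(zero, k), g(zero, k)), v := g(zero, k).
MGU = { u -> pair(g(zero, k), g(zero, k)), v -> g(zero, k), x1 -> g(zero, k) }, so u -> pair(g(zero, k), g(zero, k)).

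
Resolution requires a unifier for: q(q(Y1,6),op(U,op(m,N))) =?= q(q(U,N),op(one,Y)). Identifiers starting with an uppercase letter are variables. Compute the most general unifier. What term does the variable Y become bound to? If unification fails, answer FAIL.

op(m,6)

Decompose q/2: q(Y1,6) =?= q(U,N),  op(U,op(m,N)) =?= op(one,Y).
Decompose q/2: Y1 =?= U,  6 =?= N.
Bind Y1 := U; no other remaining equation mentions Y1.
Bind N := 6; substituting into the remaining equation gives: op(U,op(m,6)) =?= op(one,Y).
Decompose op/2: U =?= one,  op(m,6) =?= Y.
Bind U := one; no other remaining equation mentions U. Substituting into the earlier binding gives Y1 := one.
Bind Y := op(m,6).
MGU = { Y1 := one, N := 6, U := one, Y := op(m,6) }, so Y := op(m,6).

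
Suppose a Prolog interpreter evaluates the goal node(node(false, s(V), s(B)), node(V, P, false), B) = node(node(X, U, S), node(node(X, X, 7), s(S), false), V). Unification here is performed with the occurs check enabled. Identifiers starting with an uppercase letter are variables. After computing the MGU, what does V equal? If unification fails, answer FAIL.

Decompose node/3: node(false, s(V), s(B)) = node(X, U, S),  node(V, P, false) = node(node(X, X, 7), s(S), false),  B = V.
Decompose node/3: false = X,  s(V) = U,  s(B) = S.
Bind X := false; substituting into the one remaining equation that mentions X gives: node(V, P, false) = node(node(false, false, 7), s(S), false).
Bind U := s(V); no other remaining equation mentions U.
Bind S := s(B); substituting into the one remaining equation that mentions S gives: node(V, P, false) = node(node(false, false, 7), s(s(B)), false).
Decompose node/3: V = node(false, false, 7),  P = s(s(B)),  false = false.
Bind V := node(false, false, 7); substituting into the one remaining equation that mentions V gives: B = node(false, false, 7). Substituting into the earlier binding gives U := s(node(false, false, 7)).
Bind P := s(s(B)); no other remaining equation mentions P.
Delete trivial equation false = false.
Bind B := node(false, false, 7). Substituting into the earlier bindings gives S := s(node(false, false, 7)), P := s(s(node(false, false, 7))).
MGU = { X ↦ false, U ↦ s(node(false, false, 7)), S ↦ s(node(false, false, 7)), V ↦ node(false, false, 7), P ↦ s(s(node(false, false, 7))), B ↦ node(false, false, 7) }, so V ↦ node(false, false, 7).

node(false, false, 7)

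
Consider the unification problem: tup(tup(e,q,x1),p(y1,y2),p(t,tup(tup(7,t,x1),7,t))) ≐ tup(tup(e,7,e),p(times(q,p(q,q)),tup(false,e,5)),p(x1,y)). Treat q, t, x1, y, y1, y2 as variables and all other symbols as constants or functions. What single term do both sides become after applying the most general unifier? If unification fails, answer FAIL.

tup(tup(e,7,e),p(times(7,p(7,7)),tup(false,e,5)),p(e,tup(tup(7,e,e),7,e)))

Decompose tup/3: tup(e,q,x1) ≐ tup(e,7,e),  p(y1,y2) ≐ p(times(q,p(q,q)),tup(false,e,5)),  p(t,tup(tup(7,t,x1),7,t)) ≐ p(x1,y).
Decompose tup/3: e ≐ e,  q ≐ 7,  x1 ≐ e.
Delete trivial equation e ≐ e.
Bind q := 7; substituting into the one remaining equation that mentions q gives: p(y1,y2) ≐ p(times(7,p(7,7)),tup(false,e,5)).
Bind x1 := e; substituting into the one remaining equation that mentions x1 gives: p(t,tup(tup(7,t,e),7,t)) ≐ p(e,y).
Decompose p/2: y1 ≐ times(7,p(7,7)),  y2 ≐ tup(false,e,5).
Bind y1 := times(7,p(7,7)); no other remaining equation mentions y1.
Bind y2 := tup(false,e,5); no other remaining equation mentions y2.
Decompose p/2: t ≐ e,  tup(tup(7,t,e),7,t) ≐ y.
Bind t := e; substituting into the remaining equation gives: tup(tup(7,e,e),7,e) ≐ y.
Bind y := tup(tup(7,e,e),7,e).
Applying the MGU to either side gives tup(tup(e,7,e),p(times(7,p(7,7)),tup(false,e,5)),p(e,tup(tup(7,e,e),7,e))).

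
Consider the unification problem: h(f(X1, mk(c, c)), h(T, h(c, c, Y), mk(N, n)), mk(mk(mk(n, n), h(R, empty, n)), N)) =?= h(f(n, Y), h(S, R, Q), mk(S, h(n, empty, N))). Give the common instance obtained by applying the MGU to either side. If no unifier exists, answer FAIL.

FAIL

Decompose h/3: f(X1, mk(c, c)) =?= f(n, Y),  h(T, h(c, c, Y), mk(N, n)) =?= h(S, R, Q),  mk(mk(mk(n, n), h(R, empty, n)), N) =?= mk(S, h(n, empty, N)).
Decompose f/2: X1 =?= n,  mk(c, c) =?= Y.
Bind X1 := n; no other remaining equation mentions X1.
Bind Y := mk(c, c); substituting into the one remaining equation that mentions Y gives: h(T, h(c, c, mk(c, c)), mk(N, n)) =?= h(S, R, Q).
Decompose h/3: T =?= S,  h(c, c, mk(c, c)) =?= R,  mk(N, n) =?= Q.
Bind T := S; no other remaining equation mentions T.
Bind R := h(c, c, mk(c, c)); substituting into the one remaining equation that mentions R gives: mk(mk(mk(n, n), h(h(c, c, mk(c, c)), empty, n)), N) =?= mk(S, h(n, empty, N)).
Bind Q := mk(N, n); no other remaining equation mentions Q.
Decompose mk/2: mk(mk(n, n), h(h(c, c, mk(c, c)), empty, n)) =?= S,  N =?= h(n, empty, N).
Bind S := mk(mk(n, n), h(h(c, c, mk(c, c)), empty, n)); no other remaining equation mentions S. Substituting into the earlier binding gives T := mk(mk(n, n), h(h(c, c, mk(c, c)), empty, n)).
Occurs check fails: N occurs in h(n, empty, N); the equation N =?= h(n, empty, N) has no finite solution.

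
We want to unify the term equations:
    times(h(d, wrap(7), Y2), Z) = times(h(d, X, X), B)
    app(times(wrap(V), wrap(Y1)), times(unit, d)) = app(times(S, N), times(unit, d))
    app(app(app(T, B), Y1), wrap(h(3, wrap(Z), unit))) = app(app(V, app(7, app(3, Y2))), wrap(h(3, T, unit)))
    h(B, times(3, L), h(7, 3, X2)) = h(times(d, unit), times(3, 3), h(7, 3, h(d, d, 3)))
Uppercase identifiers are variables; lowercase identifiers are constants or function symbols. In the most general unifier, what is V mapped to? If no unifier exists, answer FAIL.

app(wrap(times(d, unit)), times(d, unit))

Decompose times/2: h(d, wrap(7), Y2) = h(d, X, X),  Z = B.
Decompose h/3: d = d,  wrap(7) = X,  Y2 = X.
Delete trivial equation d = d.
Bind X := wrap(7); substituting into the one remaining equation that mentions X gives: Y2 = wrap(7).
Bind Y2 := wrap(7); substituting into the one remaining equation that mentions Y2 gives: app(app(app(T, B), Y1), wrap(h(3, wrap(Z), unit))) = app(app(V, app(7, app(3, wrap(7)))), wrap(h(3, T, unit))).
Bind Z := B; substituting into the one remaining equation that mentions Z gives: app(app(app(T, B), Y1), wrap(h(3, wrap(B), unit))) = app(app(V, app(7, app(3, wrap(7)))), wrap(h(3, T, unit))).
Decompose app/2: times(wrap(V), wrap(Y1)) = times(S, N),  times(unit, d) = times(unit, d).
Decompose times/2: wrap(V) = S,  wrap(Y1) = N.
Bind S := wrap(V); no other remaining equation mentions S.
Bind N := wrap(Y1); no other remaining equation mentions N.
Delete trivial equation times(unit, d) = times(unit, d).
Decompose app/2: app(app(T, B), Y1) = app(V, app(7, app(3, wrap(7)))),  wrap(h(3, wrap(B), unit)) = wrap(h(3, T, unit)).
Decompose app/2: app(T, B) = V,  Y1 = app(7, app(3, wrap(7))).
Bind V := app(T, B); no other remaining equation mentions V. Substituting into the earlier binding gives S := wrap(app(T, B)).
Bind Y1 := app(7, app(3, wrap(7))); no other remaining equation mentions Y1. Substituting into the earlier binding gives N := wrap(app(7, app(3, wrap(7)))).
Decompose wrap/1: h(3, wrap(B), unit) = h(3, T, unit).
Decompose h/3: 3 = 3,  wrap(B) = T,  unit = unit.
Delete trivial equation 3 = 3.
Bind T := wrap(B); no other remaining equation mentions T. Substituting into the earlier bindings gives S := wrap(app(wrap(B), B)), V := app(wrap(B), B).
Delete trivial equation unit = unit.
Decompose h/3: B = times(d, unit),  times(3, L) = times(3, 3),  h(7, 3, X2) = h(7, 3, h(d, d, 3)).
Bind B := times(d, unit); no other remaining equation mentions B. Substituting into the earlier bindings gives Z := times(d, unit), S := wrap(app(wrap(times(d, unit)), times(d, unit))), V := app(wrap(times(d, unit)), times(d, unit)), T := wrap(times(d, unit)).
Decompose times/2: 3 = 3,  L = 3.
Delete trivial equation 3 = 3.
Bind L := 3; no other remaining equation mentions L.
Decompose h/3: 7 = 7,  3 = 3,  X2 = h(d, d, 3).
Delete trivial equation 7 = 7.
Delete trivial equation 3 = 3.
Bind X2 := h(d, d, 3).
MGU = { X -> wrap(7), Y2 -> wrap(7), Z -> times(d, unit), S -> wrap(app(wrap(times(d, unit)), times(d, unit))), N -> wrap(app(7, app(3, wrap(7)))), V -> app(wrap(times(d, unit)), times(d, unit)), Y1 -> app(7, app(3, wrap(7))), T -> wrap(times(d, unit)), B -> times(d, unit), L -> 3, X2 -> h(d, d, 3) }, so V -> app(wrap(times(d, unit)), times(d, unit)).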